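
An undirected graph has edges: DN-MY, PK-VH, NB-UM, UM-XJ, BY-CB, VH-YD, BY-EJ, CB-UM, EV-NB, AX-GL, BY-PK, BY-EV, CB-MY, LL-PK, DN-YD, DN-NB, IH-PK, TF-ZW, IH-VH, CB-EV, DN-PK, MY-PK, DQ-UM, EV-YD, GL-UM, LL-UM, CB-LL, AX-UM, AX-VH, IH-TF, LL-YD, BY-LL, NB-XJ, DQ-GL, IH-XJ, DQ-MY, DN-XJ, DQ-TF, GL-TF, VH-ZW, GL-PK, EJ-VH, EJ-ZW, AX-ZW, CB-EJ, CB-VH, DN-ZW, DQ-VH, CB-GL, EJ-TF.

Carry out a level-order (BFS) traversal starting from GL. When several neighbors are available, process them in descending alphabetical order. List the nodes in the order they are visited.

GL -> UM -> TF -> PK -> DQ -> CB -> AX -> XJ -> NB -> LL -> ZW -> IH -> EJ -> VH -> MY -> DN -> BY -> EV -> YD

Visit GL; enqueue UM, TF, PK, DQ, CB, AX → queue [UM, TF, PK, DQ, CB, AX]
Visit UM; enqueue XJ, NB, LL → queue [TF, PK, DQ, CB, AX, XJ, NB, LL]
Visit TF; enqueue ZW, IH, EJ → queue [PK, DQ, CB, AX, XJ, NB, LL, ZW, IH, EJ]
Visit PK; enqueue VH, MY, DN, BY → queue [DQ, CB, AX, XJ, NB, LL, ZW, IH, EJ, VH, MY, DN, BY]
Visit DQ → queue [CB, AX, XJ, NB, LL, ZW, IH, EJ, VH, MY, DN, BY]
Visit CB; enqueue EV → queue [AX, XJ, NB, LL, ZW, IH, EJ, VH, MY, DN, BY, EV]
Visit AX → queue [XJ, NB, LL, ZW, IH, EJ, VH, MY, DN, BY, EV]
Visit XJ → queue [NB, LL, ZW, IH, EJ, VH, MY, DN, BY, EV]
Visit NB → queue [LL, ZW, IH, EJ, VH, MY, DN, BY, EV]
Visit LL; enqueue YD → queue [ZW, IH, EJ, VH, MY, DN, BY, EV, YD]
Visit ZW → queue [IH, EJ, VH, MY, DN, BY, EV, YD]
Visit IH → queue [EJ, VH, MY, DN, BY, EV, YD]
Visit EJ → queue [VH, MY, DN, BY, EV, YD]
Visit VH → queue [MY, DN, BY, EV, YD]
Visit MY → queue [DN, BY, EV, YD]
Visit DN → queue [BY, EV, YD]
Visit BY → queue [EV, YD]
Visit EV → queue [YD]
Visit YD → queue []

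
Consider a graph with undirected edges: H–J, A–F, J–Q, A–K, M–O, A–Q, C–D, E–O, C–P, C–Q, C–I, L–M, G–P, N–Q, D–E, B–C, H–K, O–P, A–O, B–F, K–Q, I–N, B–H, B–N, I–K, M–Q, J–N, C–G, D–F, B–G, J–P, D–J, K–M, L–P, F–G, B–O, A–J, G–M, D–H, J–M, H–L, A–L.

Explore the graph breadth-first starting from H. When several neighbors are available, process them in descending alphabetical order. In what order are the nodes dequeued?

H L K J D B P M A Q I N F E C O G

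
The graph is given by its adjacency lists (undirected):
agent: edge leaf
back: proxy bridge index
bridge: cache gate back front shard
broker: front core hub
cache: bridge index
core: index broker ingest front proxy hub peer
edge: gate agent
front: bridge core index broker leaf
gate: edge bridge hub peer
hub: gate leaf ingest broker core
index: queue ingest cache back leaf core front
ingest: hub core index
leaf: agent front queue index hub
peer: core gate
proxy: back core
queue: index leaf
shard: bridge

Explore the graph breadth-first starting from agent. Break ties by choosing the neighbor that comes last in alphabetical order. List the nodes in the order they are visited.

Visit agent; enqueue leaf, edge → queue [leaf, edge]
Visit leaf; enqueue queue, index, hub, front → queue [edge, queue, index, hub, front]
Visit edge; enqueue gate → queue [queue, index, hub, front, gate]
Visit queue → queue [index, hub, front, gate]
Visit index; enqueue ingest, core, cache, back → queue [hub, front, gate, ingest, core, cache, back]
Visit hub; enqueue broker → queue [front, gate, ingest, core, cache, back, broker]
Visit front; enqueue bridge → queue [gate, ingest, core, cache, back, broker, bridge]
Visit gate; enqueue peer → queue [ingest, core, cache, back, broker, bridge, peer]
Visit ingest → queue [core, cache, back, broker, bridge, peer]
Visit core; enqueue proxy → queue [cache, back, broker, bridge, peer, proxy]
Visit cache → queue [back, broker, bridge, peer, proxy]
Visit back → queue [broker, bridge, peer, proxy]
Visit broker → queue [bridge, peer, proxy]
Visit bridge; enqueue shard → queue [peer, proxy, shard]
Visit peer → queue [proxy, shard]
Visit proxy → queue [shard]
Visit shard → queue []

agent, leaf, edge, queue, index, hub, front, gate, ingest, core, cache, back, broker, bridge, peer, proxy, shard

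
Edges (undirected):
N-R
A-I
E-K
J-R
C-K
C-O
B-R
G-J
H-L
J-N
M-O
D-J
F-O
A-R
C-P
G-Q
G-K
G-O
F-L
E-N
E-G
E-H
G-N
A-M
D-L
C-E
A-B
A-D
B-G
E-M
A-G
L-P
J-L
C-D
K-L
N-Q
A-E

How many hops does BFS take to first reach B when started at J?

2

Level 0: J
Level 1: D, G, L, N, R
Level 2: A, B, C, E, F, H, K, O, P, Q
Level 3: I, M
B first appears at level 2.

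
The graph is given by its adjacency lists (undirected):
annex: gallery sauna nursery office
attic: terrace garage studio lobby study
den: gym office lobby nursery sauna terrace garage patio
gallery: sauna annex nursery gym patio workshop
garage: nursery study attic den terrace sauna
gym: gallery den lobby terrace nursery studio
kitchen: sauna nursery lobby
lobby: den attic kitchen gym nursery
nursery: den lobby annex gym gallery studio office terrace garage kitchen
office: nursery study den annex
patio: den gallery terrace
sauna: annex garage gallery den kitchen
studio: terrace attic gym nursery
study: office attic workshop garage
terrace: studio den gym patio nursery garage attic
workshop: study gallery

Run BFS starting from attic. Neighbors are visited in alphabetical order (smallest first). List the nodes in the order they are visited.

attic, garage, lobby, studio, study, terrace, den, nursery, sauna, gym, kitchen, office, workshop, patio, annex, gallery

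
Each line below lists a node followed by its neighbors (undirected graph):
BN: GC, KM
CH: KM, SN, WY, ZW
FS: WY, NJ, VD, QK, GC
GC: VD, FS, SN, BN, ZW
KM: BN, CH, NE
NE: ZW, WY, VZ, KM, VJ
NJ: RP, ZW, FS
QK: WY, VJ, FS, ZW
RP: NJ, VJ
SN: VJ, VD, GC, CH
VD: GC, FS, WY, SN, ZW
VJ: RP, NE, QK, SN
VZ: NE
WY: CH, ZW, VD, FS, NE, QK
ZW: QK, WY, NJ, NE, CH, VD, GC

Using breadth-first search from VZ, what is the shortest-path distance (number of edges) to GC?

3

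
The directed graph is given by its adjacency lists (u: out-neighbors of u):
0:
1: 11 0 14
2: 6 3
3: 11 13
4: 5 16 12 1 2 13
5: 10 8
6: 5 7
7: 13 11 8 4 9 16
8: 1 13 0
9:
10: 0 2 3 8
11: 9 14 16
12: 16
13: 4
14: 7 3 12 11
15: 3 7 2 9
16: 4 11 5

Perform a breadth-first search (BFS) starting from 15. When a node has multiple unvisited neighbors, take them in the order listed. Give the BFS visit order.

Visit 15; enqueue 3, 7, 2, 9 → queue [3, 7, 2, 9]
Visit 3; enqueue 11, 13 → queue [7, 2, 9, 11, 13]
Visit 7; enqueue 8, 4, 16 → queue [2, 9, 11, 13, 8, 4, 16]
Visit 2; enqueue 6 → queue [9, 11, 13, 8, 4, 16, 6]
Visit 9 → queue [11, 13, 8, 4, 16, 6]
Visit 11; enqueue 14 → queue [13, 8, 4, 16, 6, 14]
Visit 13 → queue [8, 4, 16, 6, 14]
Visit 8; enqueue 1, 0 → queue [4, 16, 6, 14, 1, 0]
Visit 4; enqueue 5, 12 → queue [16, 6, 14, 1, 0, 5, 12]
Visit 16 → queue [6, 14, 1, 0, 5, 12]
Visit 6 → queue [14, 1, 0, 5, 12]
Visit 14 → queue [1, 0, 5, 12]
Visit 1 → queue [0, 5, 12]
Visit 0 → queue [5, 12]
Visit 5; enqueue 10 → queue [12, 10]
Visit 12 → queue [10]
Visit 10 → queue []

15, 3, 7, 2, 9, 11, 13, 8, 4, 16, 6, 14, 1, 0, 5, 12, 10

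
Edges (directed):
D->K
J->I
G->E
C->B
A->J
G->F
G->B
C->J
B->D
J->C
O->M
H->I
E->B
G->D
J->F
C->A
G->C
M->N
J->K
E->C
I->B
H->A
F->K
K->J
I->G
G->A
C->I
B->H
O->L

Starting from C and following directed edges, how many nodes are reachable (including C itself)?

11

BFS from C visits: C, J, I, B, A, K, F, G, H, D, E
Reachable nodes: 11 of 15 total.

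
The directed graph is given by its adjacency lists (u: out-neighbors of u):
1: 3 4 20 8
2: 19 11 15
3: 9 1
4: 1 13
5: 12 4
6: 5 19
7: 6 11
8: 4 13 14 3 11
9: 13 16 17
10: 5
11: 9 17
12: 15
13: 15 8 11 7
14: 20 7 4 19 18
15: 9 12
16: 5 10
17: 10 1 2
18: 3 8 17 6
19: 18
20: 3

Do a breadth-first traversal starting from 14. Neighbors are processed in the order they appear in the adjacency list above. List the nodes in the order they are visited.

14 → 20 → 7 → 4 → 19 → 18 → 3 → 6 → 11 → 1 → 13 → 8 → 17 → 9 → 5 → 15 → 10 → 2 → 16 → 12

Visit 14; enqueue 20, 7, 4, 19, 18 → queue [20, 7, 4, 19, 18]
Visit 20; enqueue 3 → queue [7, 4, 19, 18, 3]
Visit 7; enqueue 6, 11 → queue [4, 19, 18, 3, 6, 11]
Visit 4; enqueue 1, 13 → queue [19, 18, 3, 6, 11, 1, 13]
Visit 19 → queue [18, 3, 6, 11, 1, 13]
Visit 18; enqueue 8, 17 → queue [3, 6, 11, 1, 13, 8, 17]
Visit 3; enqueue 9 → queue [6, 11, 1, 13, 8, 17, 9]
Visit 6; enqueue 5 → queue [11, 1, 13, 8, 17, 9, 5]
Visit 11 → queue [1, 13, 8, 17, 9, 5]
Visit 1 → queue [13, 8, 17, 9, 5]
Visit 13; enqueue 15 → queue [8, 17, 9, 5, 15]
Visit 8 → queue [17, 9, 5, 15]
Visit 17; enqueue 10, 2 → queue [9, 5, 15, 10, 2]
Visit 9; enqueue 16 → queue [5, 15, 10, 2, 16]
Visit 5; enqueue 12 → queue [15, 10, 2, 16, 12]
Visit 15 → queue [10, 2, 16, 12]
Visit 10 → queue [2, 16, 12]
Visit 2 → queue [16, 12]
Visit 16 → queue [12]
Visit 12 → queue []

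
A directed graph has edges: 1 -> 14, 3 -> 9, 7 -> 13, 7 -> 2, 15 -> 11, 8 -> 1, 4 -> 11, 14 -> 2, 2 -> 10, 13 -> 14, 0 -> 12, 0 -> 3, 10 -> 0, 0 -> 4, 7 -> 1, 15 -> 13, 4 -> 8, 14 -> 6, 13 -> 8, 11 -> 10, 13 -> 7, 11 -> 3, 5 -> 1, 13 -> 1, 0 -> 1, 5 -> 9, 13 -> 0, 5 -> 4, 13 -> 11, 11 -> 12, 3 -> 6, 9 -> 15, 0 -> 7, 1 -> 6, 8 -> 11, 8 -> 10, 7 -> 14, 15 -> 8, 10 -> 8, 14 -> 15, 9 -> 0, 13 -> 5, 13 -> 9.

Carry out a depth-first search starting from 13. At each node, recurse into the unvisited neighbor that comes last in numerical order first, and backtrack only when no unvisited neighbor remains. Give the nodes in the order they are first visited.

13 -> 14 -> 15 -> 11 -> 12 -> 10 -> 8 -> 1 -> 6 -> 0 -> 7 -> 2 -> 4 -> 3 -> 9 -> 5

Visit 13
13 → 14
14 → 15
15 → 11
11 → 12
11 → 10
10 → 8
8 → 1
1 → 6
10 → 0
0 → 7
7 → 2
0 → 4
0 → 3
3 → 9
13 → 5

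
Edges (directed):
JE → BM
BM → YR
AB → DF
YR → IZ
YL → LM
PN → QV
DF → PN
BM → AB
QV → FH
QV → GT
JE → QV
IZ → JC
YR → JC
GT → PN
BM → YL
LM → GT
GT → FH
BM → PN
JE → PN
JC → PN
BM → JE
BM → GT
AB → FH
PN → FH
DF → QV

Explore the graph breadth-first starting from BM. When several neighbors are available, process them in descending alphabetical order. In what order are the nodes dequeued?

BM, YR, YL, PN, JE, GT, AB, JC, IZ, LM, QV, FH, DF

Visit BM; enqueue YR, YL, PN, JE, GT, AB → queue [YR, YL, PN, JE, GT, AB]
Visit YR; enqueue JC, IZ → queue [YL, PN, JE, GT, AB, JC, IZ]
Visit YL; enqueue LM → queue [PN, JE, GT, AB, JC, IZ, LM]
Visit PN; enqueue QV, FH → queue [JE, GT, AB, JC, IZ, LM, QV, FH]
Visit JE → queue [GT, AB, JC, IZ, LM, QV, FH]
Visit GT → queue [AB, JC, IZ, LM, QV, FH]
Visit AB; enqueue DF → queue [JC, IZ, LM, QV, FH, DF]
Visit JC → queue [IZ, LM, QV, FH, DF]
Visit IZ → queue [LM, QV, FH, DF]
Visit LM → queue [QV, FH, DF]
Visit QV → queue [FH, DF]
Visit FH → queue [DF]
Visit DF → queue []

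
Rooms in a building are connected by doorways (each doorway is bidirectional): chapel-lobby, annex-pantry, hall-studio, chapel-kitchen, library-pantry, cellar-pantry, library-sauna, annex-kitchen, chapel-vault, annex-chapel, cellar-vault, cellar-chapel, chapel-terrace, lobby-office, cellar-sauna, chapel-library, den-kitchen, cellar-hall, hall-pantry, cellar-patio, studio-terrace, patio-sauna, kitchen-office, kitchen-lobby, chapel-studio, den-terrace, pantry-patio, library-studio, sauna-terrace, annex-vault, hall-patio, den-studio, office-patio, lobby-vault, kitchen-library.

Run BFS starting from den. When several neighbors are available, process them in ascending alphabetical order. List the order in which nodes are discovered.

den, kitchen, studio, terrace, annex, chapel, library, lobby, office, hall, sauna, pantry, vault, cellar, patio

Visit den; enqueue kitchen, studio, terrace → queue [kitchen, studio, terrace]
Visit kitchen; enqueue annex, chapel, library, lobby, office → queue [studio, terrace, annex, chapel, library, lobby, office]
Visit studio; enqueue hall → queue [terrace, annex, chapel, library, lobby, office, hall]
Visit terrace; enqueue sauna → queue [annex, chapel, library, lobby, office, hall, sauna]
Visit annex; enqueue pantry, vault → queue [chapel, library, lobby, office, hall, sauna, pantry, vault]
Visit chapel; enqueue cellar → queue [library, lobby, office, hall, sauna, pantry, vault, cellar]
Visit library → queue [lobby, office, hall, sauna, pantry, vault, cellar]
Visit lobby → queue [office, hall, sauna, pantry, vault, cellar]
Visit office; enqueue patio → queue [hall, sauna, pantry, vault, cellar, patio]
Visit hall → queue [sauna, pantry, vault, cellar, patio]
Visit sauna → queue [pantry, vault, cellar, patio]
Visit pantry → queue [vault, cellar, patio]
Visit vault → queue [cellar, patio]
Visit cellar → queue [patio]
Visit patio → queue []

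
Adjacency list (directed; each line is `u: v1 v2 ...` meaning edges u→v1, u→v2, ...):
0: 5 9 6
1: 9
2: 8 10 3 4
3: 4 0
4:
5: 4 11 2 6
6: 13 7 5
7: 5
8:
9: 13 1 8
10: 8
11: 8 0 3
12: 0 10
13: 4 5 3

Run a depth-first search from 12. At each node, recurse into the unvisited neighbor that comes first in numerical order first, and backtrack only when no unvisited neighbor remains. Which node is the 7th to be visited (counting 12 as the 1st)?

8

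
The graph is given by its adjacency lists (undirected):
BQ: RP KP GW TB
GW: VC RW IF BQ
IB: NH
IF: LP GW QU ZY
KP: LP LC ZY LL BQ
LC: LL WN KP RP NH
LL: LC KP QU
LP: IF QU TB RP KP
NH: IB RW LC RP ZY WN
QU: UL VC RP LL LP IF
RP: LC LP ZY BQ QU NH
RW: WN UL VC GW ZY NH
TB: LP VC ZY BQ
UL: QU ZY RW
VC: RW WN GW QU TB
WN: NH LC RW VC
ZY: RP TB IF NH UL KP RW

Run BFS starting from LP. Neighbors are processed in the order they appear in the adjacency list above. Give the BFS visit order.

Visit LP; enqueue IF, QU, TB, RP, KP → queue [IF, QU, TB, RP, KP]
Visit IF; enqueue GW, ZY → queue [QU, TB, RP, KP, GW, ZY]
Visit QU; enqueue UL, VC, LL → queue [TB, RP, KP, GW, ZY, UL, VC, LL]
Visit TB; enqueue BQ → queue [RP, KP, GW, ZY, UL, VC, LL, BQ]
Visit RP; enqueue LC, NH → queue [KP, GW, ZY, UL, VC, LL, BQ, LC, NH]
Visit KP → queue [GW, ZY, UL, VC, LL, BQ, LC, NH]
Visit GW; enqueue RW → queue [ZY, UL, VC, LL, BQ, LC, NH, RW]
Visit ZY → queue [UL, VC, LL, BQ, LC, NH, RW]
Visit UL → queue [VC, LL, BQ, LC, NH, RW]
Visit VC; enqueue WN → queue [LL, BQ, LC, NH, RW, WN]
Visit LL → queue [BQ, LC, NH, RW, WN]
Visit BQ → queue [LC, NH, RW, WN]
Visit LC → queue [NH, RW, WN]
Visit NH; enqueue IB → queue [RW, WN, IB]
Visit RW → queue [WN, IB]
Visit WN → queue [IB]
Visit IB → queue []

LP, IF, QU, TB, RP, KP, GW, ZY, UL, VC, LL, BQ, LC, NH, RW, WN, IB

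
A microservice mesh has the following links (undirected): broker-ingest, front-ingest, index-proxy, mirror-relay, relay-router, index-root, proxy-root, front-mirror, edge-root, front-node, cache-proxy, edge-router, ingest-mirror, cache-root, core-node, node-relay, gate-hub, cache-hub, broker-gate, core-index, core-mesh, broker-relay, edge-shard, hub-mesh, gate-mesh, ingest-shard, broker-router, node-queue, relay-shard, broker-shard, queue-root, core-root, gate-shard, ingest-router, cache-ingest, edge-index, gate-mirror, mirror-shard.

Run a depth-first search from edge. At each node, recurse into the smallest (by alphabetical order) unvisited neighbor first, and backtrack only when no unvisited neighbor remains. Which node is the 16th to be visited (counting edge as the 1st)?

Visit edge
edge → index
index → core
core → mesh
mesh → gate
gate → broker
broker → ingest
ingest → cache
cache → hub
cache → proxy
proxy → root
root → queue
queue → node
node → front
front → mirror
mirror → relay
relay → router
relay → shard

Visit order: edge, index, core, mesh, gate, broker, ingest, cache, hub, proxy, root, queue, node, front, mirror, relay, router, shard

relay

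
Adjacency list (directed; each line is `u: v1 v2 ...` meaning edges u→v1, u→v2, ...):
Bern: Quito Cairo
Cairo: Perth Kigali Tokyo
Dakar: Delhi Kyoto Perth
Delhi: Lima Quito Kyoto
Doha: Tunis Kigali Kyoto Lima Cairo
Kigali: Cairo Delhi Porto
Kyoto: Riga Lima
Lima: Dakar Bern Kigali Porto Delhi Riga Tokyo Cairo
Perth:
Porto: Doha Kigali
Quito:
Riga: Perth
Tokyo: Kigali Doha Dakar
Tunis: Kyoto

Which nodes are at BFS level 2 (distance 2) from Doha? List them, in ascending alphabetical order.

Level 0: Doha
Level 1: Cairo, Kigali, Kyoto, Lima, Tunis
Level 2: Bern, Dakar, Delhi, Perth, Porto, Riga, Tokyo
Level 3: Quito

Bern, Dakar, Delhi, Perth, Porto, Riga, Tokyo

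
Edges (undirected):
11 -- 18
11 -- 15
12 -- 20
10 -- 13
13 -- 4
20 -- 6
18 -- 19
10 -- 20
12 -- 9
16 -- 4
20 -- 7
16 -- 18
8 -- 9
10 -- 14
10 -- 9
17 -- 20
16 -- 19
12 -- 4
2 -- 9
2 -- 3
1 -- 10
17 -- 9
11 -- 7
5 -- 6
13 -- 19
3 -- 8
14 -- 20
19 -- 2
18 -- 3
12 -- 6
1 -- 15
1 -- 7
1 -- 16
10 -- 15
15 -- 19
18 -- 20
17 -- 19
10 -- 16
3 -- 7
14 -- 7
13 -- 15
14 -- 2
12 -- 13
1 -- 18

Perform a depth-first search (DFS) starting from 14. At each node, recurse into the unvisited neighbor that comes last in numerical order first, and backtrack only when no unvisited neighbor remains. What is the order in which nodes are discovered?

Visit 14
14 → 20
20 → 18
18 → 19
19 → 17
17 → 9
9 → 12
12 → 13
13 → 15
15 → 11
11 → 7
7 → 3
3 → 8
3 → 2
7 → 1
1 → 16
16 → 10
16 → 4
12 → 6
6 → 5

14, 20, 18, 19, 17, 9, 12, 13, 15, 11, 7, 3, 8, 2, 1, 16, 10, 4, 6, 5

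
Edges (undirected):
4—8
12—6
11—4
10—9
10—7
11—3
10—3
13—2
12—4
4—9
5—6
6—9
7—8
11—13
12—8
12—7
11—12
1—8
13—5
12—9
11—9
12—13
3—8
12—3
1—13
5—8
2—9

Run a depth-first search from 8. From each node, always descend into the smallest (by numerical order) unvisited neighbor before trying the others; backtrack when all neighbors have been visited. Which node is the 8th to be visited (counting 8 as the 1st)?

3

Visit 8
8 → 1
1 → 13
13 → 2
2 → 9
9 → 4
4 → 11
11 → 3
3 → 10
10 → 7
7 → 12
12 → 6
6 → 5

Visit order: 8, 1, 13, 2, 9, 4, 11, 3, 10, 7, 12, 6, 5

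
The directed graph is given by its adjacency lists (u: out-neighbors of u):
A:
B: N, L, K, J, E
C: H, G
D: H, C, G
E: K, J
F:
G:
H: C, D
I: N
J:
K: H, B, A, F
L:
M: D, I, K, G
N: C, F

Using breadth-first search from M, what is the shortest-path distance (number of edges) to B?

Level 0: M
Level 1: D, G, I, K
Level 2: A, B, C, F, H, N
Level 3: E, J, L
B first appears at level 2.

2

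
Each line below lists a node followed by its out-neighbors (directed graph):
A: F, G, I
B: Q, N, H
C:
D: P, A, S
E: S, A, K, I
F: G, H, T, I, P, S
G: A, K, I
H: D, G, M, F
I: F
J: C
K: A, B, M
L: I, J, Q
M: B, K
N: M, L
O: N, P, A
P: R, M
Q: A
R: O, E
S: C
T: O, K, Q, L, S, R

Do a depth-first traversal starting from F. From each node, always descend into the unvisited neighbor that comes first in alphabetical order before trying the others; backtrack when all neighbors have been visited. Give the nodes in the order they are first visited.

Visit F
F → G
G → A
A → I
G → K
K → B
B → H
H → D
D → P
P → M
P → R
R → E
E → S
S → C
R → O
O → N
N → L
L → J
L → Q
F → T

F, G, A, I, K, B, H, D, P, M, R, E, S, C, O, N, L, J, Q, T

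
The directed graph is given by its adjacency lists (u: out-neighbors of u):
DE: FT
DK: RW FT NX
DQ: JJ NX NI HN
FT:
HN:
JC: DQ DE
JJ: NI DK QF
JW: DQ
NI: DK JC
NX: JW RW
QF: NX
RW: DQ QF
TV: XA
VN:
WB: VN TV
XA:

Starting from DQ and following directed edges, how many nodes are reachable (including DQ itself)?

12

BFS from DQ visits: DQ, HN, JJ, NI, NX, DK, QF, JC, JW, RW, FT, DE
Reachable nodes: 12 of 16 total.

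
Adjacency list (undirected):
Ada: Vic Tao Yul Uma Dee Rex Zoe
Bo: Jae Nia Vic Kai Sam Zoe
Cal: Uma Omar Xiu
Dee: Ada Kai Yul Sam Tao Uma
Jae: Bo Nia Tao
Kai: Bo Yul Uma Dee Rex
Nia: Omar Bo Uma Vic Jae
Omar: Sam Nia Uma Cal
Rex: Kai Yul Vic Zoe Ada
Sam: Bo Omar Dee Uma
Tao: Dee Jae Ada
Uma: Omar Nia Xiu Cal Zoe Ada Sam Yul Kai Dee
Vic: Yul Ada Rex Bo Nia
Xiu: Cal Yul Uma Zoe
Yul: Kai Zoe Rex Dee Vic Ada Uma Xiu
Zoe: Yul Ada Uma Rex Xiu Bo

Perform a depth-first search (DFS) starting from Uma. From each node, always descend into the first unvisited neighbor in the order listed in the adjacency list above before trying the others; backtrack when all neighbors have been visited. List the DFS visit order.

Uma Omar Sam Bo Jae Nia Vic Yul Kai Dee Ada Tao Rex Zoe Xiu Cal

Visit Uma
Uma → Omar
Omar → Sam
Sam → Bo
Bo → Jae
Jae → Nia
Nia → Vic
Vic → Yul
Yul → Kai
Kai → Dee
Dee → Ada
Ada → Tao
Ada → Rex
Rex → Zoe
Zoe → Xiu
Xiu → Cal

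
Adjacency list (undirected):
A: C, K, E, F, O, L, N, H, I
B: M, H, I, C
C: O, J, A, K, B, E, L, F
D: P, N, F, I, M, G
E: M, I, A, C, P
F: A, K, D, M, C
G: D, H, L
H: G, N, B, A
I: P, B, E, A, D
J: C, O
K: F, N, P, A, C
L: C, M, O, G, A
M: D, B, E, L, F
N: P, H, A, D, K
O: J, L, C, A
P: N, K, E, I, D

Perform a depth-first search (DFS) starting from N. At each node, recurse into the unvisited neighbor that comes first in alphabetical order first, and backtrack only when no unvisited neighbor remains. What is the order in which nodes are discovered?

N A C B H G D F K P E I M L O J

Visit N
N → A
A → C
C → B
B → H
H → G
G → D
D → F
F → K
K → P
P → E
E → I
E → M
M → L
L → O
O → J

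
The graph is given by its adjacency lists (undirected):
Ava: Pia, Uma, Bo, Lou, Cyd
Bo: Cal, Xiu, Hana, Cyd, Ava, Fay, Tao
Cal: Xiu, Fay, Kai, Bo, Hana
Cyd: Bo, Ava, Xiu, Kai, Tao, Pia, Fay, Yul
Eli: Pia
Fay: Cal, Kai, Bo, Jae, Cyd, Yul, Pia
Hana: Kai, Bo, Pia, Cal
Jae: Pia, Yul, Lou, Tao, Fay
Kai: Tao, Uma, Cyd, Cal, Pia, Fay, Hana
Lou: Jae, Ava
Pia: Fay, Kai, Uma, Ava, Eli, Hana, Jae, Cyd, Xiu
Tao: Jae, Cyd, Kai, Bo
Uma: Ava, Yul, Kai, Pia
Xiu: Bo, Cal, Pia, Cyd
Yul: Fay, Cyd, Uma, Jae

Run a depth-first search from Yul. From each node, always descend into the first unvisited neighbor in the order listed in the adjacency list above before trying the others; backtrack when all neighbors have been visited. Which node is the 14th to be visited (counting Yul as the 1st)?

Cyd

Visit Yul
Yul → Fay
Fay → Cal
Cal → Xiu
Xiu → Bo
Bo → Hana
Hana → Kai
Kai → Tao
Tao → Jae
Jae → Pia
Pia → Uma
Uma → Ava
Ava → Lou
Ava → Cyd
Pia → Eli

Visit order: Yul, Fay, Cal, Xiu, Bo, Hana, Kai, Tao, Jae, Pia, Uma, Ava, Lou, Cyd, Eli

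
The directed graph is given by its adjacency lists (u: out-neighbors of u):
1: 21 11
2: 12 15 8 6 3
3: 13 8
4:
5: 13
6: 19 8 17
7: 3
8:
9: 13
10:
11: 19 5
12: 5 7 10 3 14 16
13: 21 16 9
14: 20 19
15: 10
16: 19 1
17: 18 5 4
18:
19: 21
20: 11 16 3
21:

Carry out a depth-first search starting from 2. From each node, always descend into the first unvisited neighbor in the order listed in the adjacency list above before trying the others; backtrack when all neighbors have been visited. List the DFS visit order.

Visit 2
2 → 12
12 → 5
5 → 13
13 → 21
13 → 16
16 → 19
16 → 1
1 → 11
13 → 9
12 → 7
7 → 3
3 → 8
12 → 10
12 → 14
14 → 20
2 → 15
2 → 6
6 → 17
17 → 18
17 → 4

2 -> 12 -> 5 -> 13 -> 21 -> 16 -> 19 -> 1 -> 11 -> 9 -> 7 -> 3 -> 8 -> 10 -> 14 -> 20 -> 15 -> 6 -> 17 -> 18 -> 4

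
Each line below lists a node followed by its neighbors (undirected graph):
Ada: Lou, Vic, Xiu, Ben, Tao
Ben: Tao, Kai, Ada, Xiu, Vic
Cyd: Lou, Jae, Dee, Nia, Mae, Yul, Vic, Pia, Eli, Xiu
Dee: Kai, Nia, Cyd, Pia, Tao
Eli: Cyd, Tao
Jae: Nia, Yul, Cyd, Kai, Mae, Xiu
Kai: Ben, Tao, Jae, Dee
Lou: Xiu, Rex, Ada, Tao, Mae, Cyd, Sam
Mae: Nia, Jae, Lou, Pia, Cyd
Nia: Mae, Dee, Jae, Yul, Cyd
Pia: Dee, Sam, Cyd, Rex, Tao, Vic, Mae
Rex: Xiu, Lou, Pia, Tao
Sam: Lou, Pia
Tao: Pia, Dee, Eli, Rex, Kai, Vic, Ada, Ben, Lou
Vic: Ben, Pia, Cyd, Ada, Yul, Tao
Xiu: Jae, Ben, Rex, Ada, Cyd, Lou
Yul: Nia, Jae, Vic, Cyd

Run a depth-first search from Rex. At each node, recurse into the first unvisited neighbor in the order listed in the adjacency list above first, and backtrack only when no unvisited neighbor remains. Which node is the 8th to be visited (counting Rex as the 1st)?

Visit Rex
Rex → Xiu
Xiu → Jae
Jae → Nia
Nia → Mae
Mae → Lou
Lou → Ada
Ada → Vic
Vic → Ben
Ben → Tao
Tao → Pia
Pia → Dee
Dee → Kai
Dee → Cyd
Cyd → Yul
Cyd → Eli
Pia → Sam

Visit order: Rex, Xiu, Jae, Nia, Mae, Lou, Ada, Vic, Ben, Tao, Pia, Dee, Kai, Cyd, Yul, Eli, Sam

Vic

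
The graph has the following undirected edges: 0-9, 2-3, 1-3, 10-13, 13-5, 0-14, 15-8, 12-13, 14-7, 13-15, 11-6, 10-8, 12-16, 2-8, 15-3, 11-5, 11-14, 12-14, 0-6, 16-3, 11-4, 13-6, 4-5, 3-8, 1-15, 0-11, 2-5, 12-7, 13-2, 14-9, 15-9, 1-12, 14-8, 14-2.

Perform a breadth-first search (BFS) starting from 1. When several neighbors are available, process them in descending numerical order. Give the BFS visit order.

Visit 1; enqueue 15, 12, 3 → queue [15, 12, 3]
Visit 15; enqueue 13, 9, 8 → queue [12, 3, 13, 9, 8]
Visit 12; enqueue 16, 14, 7 → queue [3, 13, 9, 8, 16, 14, 7]
Visit 3; enqueue 2 → queue [13, 9, 8, 16, 14, 7, 2]
Visit 13; enqueue 10, 6, 5 → queue [9, 8, 16, 14, 7, 2, 10, 6, 5]
Visit 9; enqueue 0 → queue [8, 16, 14, 7, 2, 10, 6, 5, 0]
Visit 8 → queue [16, 14, 7, 2, 10, 6, 5, 0]
Visit 16 → queue [14, 7, 2, 10, 6, 5, 0]
Visit 14; enqueue 11 → queue [7, 2, 10, 6, 5, 0, 11]
Visit 7 → queue [2, 10, 6, 5, 0, 11]
Visit 2 → queue [10, 6, 5, 0, 11]
Visit 10 → queue [6, 5, 0, 11]
Visit 6 → queue [5, 0, 11]
Visit 5; enqueue 4 → queue [0, 11, 4]
Visit 0 → queue [11, 4]
Visit 11 → queue [4]
Visit 4 → queue []

1 15 12 3 13 9 8 16 14 7 2 10 6 5 0 11 4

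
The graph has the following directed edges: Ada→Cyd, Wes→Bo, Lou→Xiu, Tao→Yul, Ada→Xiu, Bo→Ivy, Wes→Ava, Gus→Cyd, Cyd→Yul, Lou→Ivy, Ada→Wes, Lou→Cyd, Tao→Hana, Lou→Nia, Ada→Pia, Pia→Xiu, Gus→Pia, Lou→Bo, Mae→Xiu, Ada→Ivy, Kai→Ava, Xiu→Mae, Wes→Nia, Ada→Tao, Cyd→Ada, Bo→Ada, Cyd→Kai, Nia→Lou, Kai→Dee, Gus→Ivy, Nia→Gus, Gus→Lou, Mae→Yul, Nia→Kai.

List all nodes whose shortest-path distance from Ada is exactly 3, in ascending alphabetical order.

Dee, Gus, Lou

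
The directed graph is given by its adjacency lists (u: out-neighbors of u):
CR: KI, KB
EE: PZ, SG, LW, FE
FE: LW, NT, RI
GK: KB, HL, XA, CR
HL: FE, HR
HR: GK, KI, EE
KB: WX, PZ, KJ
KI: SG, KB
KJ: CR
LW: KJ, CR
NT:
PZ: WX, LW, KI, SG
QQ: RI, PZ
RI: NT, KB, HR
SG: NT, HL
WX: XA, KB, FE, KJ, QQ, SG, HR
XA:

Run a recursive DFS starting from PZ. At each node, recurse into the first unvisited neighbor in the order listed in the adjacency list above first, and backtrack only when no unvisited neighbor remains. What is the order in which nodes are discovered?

PZ, WX, XA, KB, KJ, CR, KI, SG, NT, HL, FE, LW, RI, HR, GK, EE, QQ

Visit PZ
PZ → WX
WX → XA
WX → KB
KB → KJ
KJ → CR
CR → KI
KI → SG
SG → NT
SG → HL
HL → FE
FE → LW
FE → RI
RI → HR
HR → GK
HR → EE
WX → QQ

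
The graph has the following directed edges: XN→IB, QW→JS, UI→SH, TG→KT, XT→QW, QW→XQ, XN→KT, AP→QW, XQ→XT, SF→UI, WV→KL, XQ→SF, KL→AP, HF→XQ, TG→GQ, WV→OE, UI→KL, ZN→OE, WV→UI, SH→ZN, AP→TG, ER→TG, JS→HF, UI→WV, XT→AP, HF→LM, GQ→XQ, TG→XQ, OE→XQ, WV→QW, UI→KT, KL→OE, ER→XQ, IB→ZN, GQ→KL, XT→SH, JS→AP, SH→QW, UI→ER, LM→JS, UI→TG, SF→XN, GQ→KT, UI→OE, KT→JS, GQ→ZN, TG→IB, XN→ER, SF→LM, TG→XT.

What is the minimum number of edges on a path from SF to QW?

Level 0: SF
Level 1: LM, UI, XN
Level 2: ER, IB, JS, KL, KT, OE, SH, TG, WV
Level 3: AP, GQ, HF, QW, XQ, XT, ZN
QW first appears at level 3.

3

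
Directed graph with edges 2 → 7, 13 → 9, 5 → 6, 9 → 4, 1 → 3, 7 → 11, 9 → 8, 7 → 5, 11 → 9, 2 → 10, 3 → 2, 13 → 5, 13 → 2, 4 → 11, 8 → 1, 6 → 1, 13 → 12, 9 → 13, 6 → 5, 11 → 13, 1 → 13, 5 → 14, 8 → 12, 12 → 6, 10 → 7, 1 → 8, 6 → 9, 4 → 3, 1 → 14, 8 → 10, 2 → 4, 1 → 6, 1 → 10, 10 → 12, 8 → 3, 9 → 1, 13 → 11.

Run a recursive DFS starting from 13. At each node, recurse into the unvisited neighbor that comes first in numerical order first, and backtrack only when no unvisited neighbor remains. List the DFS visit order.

Visit 13
13 → 2
2 → 4
4 → 3
4 → 11
11 → 9
9 → 1
1 → 6
6 → 5
5 → 14
1 → 8
8 → 10
10 → 7
10 → 12

13, 2, 4, 3, 11, 9, 1, 6, 5, 14, 8, 10, 7, 12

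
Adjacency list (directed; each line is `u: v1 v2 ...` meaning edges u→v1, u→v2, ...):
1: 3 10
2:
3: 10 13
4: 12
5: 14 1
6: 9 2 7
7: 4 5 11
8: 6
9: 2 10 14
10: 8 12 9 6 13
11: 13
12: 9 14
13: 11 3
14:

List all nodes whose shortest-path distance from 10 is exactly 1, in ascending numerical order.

6, 8, 9, 12, 13

Level 0: 10
Level 1: 6, 8, 9, 12, 13
Level 2: 2, 3, 7, 11, 14
Level 3: 4, 5
Level 4: 1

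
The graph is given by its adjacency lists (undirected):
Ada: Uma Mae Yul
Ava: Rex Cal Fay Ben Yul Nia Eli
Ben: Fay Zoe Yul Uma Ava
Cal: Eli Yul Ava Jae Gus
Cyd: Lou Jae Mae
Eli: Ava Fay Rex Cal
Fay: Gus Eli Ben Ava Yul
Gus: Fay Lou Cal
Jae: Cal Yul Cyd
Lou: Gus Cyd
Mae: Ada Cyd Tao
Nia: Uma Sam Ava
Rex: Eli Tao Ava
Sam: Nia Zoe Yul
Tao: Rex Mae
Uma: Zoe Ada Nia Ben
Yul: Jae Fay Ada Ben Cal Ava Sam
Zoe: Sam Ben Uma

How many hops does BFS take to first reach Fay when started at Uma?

2

Level 0: Uma
Level 1: Ada, Ben, Nia, Zoe
Level 2: Ava, Fay, Mae, Sam, Yul
Level 3: Cal, Cyd, Eli, Gus, Jae, Rex, Tao
Level 4: Lou
Fay first appears at level 2.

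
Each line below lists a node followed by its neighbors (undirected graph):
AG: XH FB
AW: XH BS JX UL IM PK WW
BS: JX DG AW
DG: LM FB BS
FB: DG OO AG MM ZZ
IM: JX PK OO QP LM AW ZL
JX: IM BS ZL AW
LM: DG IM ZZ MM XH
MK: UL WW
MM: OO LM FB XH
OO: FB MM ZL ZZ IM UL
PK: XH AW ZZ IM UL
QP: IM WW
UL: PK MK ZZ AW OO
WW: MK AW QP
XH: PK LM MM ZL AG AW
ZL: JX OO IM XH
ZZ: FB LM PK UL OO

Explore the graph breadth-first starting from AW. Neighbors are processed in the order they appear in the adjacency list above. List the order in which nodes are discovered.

Visit AW; enqueue XH, BS, JX, UL, IM, PK, WW → queue [XH, BS, JX, UL, IM, PK, WW]
Visit XH; enqueue LM, MM, ZL, AG → queue [BS, JX, UL, IM, PK, WW, LM, MM, ZL, AG]
Visit BS; enqueue DG → queue [JX, UL, IM, PK, WW, LM, MM, ZL, AG, DG]
Visit JX → queue [UL, IM, PK, WW, LM, MM, ZL, AG, DG]
Visit UL; enqueue MK, ZZ, OO → queue [IM, PK, WW, LM, MM, ZL, AG, DG, MK, ZZ, OO]
Visit IM; enqueue QP → queue [PK, WW, LM, MM, ZL, AG, DG, MK, ZZ, OO, QP]
Visit PK → queue [WW, LM, MM, ZL, AG, DG, MK, ZZ, OO, QP]
Visit WW → queue [LM, MM, ZL, AG, DG, MK, ZZ, OO, QP]
Visit LM → queue [MM, ZL, AG, DG, MK, ZZ, OO, QP]
Visit MM; enqueue FB → queue [ZL, AG, DG, MK, ZZ, OO, QP, FB]
Visit ZL → queue [AG, DG, MK, ZZ, OO, QP, FB]
Visit AG → queue [DG, MK, ZZ, OO, QP, FB]
Visit DG → queue [MK, ZZ, OO, QP, FB]
Visit MK → queue [ZZ, OO, QP, FB]
Visit ZZ → queue [OO, QP, FB]
Visit OO → queue [QP, FB]
Visit QP → queue [FB]
Visit FB → queue []

AW, XH, BS, JX, UL, IM, PK, WW, LM, MM, ZL, AG, DG, MK, ZZ, OO, QP, FB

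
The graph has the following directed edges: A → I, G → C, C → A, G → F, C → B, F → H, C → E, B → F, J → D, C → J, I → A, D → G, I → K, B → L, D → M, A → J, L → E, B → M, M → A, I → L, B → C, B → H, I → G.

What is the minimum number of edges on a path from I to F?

Level 0: I
Level 1: A, G, K, L
Level 2: C, E, F, J
Level 3: B, D, H
Level 4: M
F first appears at level 2.

2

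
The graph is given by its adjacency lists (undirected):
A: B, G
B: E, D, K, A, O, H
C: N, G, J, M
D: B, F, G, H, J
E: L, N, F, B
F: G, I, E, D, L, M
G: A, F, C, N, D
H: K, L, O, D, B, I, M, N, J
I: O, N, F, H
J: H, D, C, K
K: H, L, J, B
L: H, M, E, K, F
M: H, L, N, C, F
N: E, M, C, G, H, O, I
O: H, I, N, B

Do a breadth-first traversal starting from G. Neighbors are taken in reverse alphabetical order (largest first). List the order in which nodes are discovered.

G → N → F → D → C → A → O → M → I → H → E → L → J → B → K

Visit G; enqueue N, F, D, C, A → queue [N, F, D, C, A]
Visit N; enqueue O, M, I, H, E → queue [F, D, C, A, O, M, I, H, E]
Visit F; enqueue L → queue [D, C, A, O, M, I, H, E, L]
Visit D; enqueue J, B → queue [C, A, O, M, I, H, E, L, J, B]
Visit C → queue [A, O, M, I, H, E, L, J, B]
Visit A → queue [O, M, I, H, E, L, J, B]
Visit O → queue [M, I, H, E, L, J, B]
Visit M → queue [I, H, E, L, J, B]
Visit I → queue [H, E, L, J, B]
Visit H; enqueue K → queue [E, L, J, B, K]
Visit E → queue [L, J, B, K]
Visit L → queue [J, B, K]
Visit J → queue [B, K]
Visit B → queue [K]
Visit K → queue []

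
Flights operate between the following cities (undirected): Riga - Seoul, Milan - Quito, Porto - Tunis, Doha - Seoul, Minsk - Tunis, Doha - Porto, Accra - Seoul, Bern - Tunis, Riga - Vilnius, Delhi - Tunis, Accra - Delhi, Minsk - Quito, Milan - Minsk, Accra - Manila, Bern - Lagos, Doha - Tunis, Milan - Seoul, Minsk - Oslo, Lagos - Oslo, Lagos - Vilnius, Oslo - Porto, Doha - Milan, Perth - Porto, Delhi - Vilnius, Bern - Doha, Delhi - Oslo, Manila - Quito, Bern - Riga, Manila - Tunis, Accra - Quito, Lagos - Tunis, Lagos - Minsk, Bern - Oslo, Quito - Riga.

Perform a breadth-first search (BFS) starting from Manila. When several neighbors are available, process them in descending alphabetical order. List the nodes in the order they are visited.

Visit Manila; enqueue Tunis, Quito, Accra → queue [Tunis, Quito, Accra]
Visit Tunis; enqueue Porto, Minsk, Lagos, Doha, Delhi, Bern → queue [Quito, Accra, Porto, Minsk, Lagos, Doha, Delhi, Bern]
Visit Quito; enqueue Riga, Milan → queue [Accra, Porto, Minsk, Lagos, Doha, Delhi, Bern, Riga, Milan]
Visit Accra; enqueue Seoul → queue [Porto, Minsk, Lagos, Doha, Delhi, Bern, Riga, Milan, Seoul]
Visit Porto; enqueue Perth, Oslo → queue [Minsk, Lagos, Doha, Delhi, Bern, Riga, Milan, Seoul, Perth, Oslo]
Visit Minsk → queue [Lagos, Doha, Delhi, Bern, Riga, Milan, Seoul, Perth, Oslo]
Visit Lagos; enqueue Vilnius → queue [Doha, Delhi, Bern, Riga, Milan, Seoul, Perth, Oslo, Vilnius]
Visit Doha → queue [Delhi, Bern, Riga, Milan, Seoul, Perth, Oslo, Vilnius]
Visit Delhi → queue [Bern, Riga, Milan, Seoul, Perth, Oslo, Vilnius]
Visit Bern → queue [Riga, Milan, Seoul, Perth, Oslo, Vilnius]
Visit Riga → queue [Milan, Seoul, Perth, Oslo, Vilnius]
Visit Milan → queue [Seoul, Perth, Oslo, Vilnius]
Visit Seoul → queue [Perth, Oslo, Vilnius]
Visit Perth → queue [Oslo, Vilnius]
Visit Oslo → queue [Vilnius]
Visit Vilnius → queue []

Manila -> Tunis -> Quito -> Accra -> Porto -> Minsk -> Lagos -> Doha -> Delhi -> Bern -> Riga -> Milan -> Seoul -> Perth -> Oslo -> Vilnius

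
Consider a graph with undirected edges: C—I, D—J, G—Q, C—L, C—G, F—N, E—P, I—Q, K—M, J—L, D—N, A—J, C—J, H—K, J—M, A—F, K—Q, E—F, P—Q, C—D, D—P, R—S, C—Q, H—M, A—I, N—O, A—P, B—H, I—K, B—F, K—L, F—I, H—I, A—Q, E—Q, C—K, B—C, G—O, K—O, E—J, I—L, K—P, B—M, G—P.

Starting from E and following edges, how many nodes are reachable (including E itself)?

BFS from E visits: E, F, J, P, Q, A, B, I, N, C, D, L, M, G, K, H, O
Reachable nodes: 17 of 19 total.

17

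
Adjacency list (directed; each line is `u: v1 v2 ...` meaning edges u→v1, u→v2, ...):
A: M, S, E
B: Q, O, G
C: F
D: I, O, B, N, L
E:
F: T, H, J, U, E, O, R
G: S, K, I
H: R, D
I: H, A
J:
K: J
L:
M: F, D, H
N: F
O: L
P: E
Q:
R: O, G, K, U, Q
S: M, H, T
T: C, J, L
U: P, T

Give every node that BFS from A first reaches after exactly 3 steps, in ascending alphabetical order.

B, C, I, J, L, N, O, R, U

Level 0: A
Level 1: E, M, S
Level 2: D, F, H, T
Level 3: B, C, I, J, L, N, O, R, U
Level 4: G, K, P, Q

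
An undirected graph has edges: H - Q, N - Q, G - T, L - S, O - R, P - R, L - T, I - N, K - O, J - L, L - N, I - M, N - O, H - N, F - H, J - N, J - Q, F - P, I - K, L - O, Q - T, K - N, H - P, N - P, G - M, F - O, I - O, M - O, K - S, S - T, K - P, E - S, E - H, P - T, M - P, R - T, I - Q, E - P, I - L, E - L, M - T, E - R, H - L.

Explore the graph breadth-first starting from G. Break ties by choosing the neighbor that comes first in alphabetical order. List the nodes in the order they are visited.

Visit G; enqueue M, T → queue [M, T]
Visit M; enqueue I, O, P → queue [T, I, O, P]
Visit T; enqueue L, Q, R, S → queue [I, O, P, L, Q, R, S]
Visit I; enqueue K, N → queue [O, P, L, Q, R, S, K, N]
Visit O; enqueue F → queue [P, L, Q, R, S, K, N, F]
Visit P; enqueue E, H → queue [L, Q, R, S, K, N, F, E, H]
Visit L; enqueue J → queue [Q, R, S, K, N, F, E, H, J]
Visit Q → queue [R, S, K, N, F, E, H, J]
Visit R → queue [S, K, N, F, E, H, J]
Visit S → queue [K, N, F, E, H, J]
Visit K → queue [N, F, E, H, J]
Visit N → queue [F, E, H, J]
Visit F → queue [E, H, J]
Visit E → queue [H, J]
Visit H → queue [J]
Visit J → queue []

G, M, T, I, O, P, L, Q, R, S, K, N, F, E, H, J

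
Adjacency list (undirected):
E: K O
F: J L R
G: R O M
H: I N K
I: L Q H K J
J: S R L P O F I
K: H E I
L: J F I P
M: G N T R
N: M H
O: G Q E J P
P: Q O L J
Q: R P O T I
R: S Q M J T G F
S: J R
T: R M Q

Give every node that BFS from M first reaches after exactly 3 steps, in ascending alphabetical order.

E, I, K, L, P

Level 0: M
Level 1: G, N, R, T
Level 2: F, H, J, O, Q, S
Level 3: E, I, K, L, P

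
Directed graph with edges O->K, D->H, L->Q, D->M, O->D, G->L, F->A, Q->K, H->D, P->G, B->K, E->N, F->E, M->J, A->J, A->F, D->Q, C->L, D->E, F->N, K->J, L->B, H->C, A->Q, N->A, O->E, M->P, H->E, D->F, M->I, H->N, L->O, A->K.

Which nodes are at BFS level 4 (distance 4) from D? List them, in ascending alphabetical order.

B, O

Level 0: D
Level 1: E, F, H, M, Q
Level 2: A, C, I, J, K, N, P
Level 3: G, L
Level 4: B, O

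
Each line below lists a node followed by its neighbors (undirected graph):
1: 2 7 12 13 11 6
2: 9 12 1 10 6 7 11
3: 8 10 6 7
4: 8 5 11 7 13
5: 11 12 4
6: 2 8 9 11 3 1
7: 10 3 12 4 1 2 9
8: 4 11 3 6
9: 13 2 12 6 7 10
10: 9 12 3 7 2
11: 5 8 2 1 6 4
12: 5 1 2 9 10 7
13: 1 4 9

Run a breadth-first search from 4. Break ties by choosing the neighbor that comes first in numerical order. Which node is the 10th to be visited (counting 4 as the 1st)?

3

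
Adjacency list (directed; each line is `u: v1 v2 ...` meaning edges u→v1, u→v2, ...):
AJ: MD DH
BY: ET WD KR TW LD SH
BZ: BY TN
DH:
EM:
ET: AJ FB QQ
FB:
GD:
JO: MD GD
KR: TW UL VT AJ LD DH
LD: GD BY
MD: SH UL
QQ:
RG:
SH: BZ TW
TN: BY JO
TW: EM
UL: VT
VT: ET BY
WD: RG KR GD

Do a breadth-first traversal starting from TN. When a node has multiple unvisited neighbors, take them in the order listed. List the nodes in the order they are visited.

TN → BY → JO → ET → WD → KR → TW → LD → SH → MD → GD → AJ → FB → QQ → RG → UL → VT → DH → EM → BZ

Visit TN; enqueue BY, JO → queue [BY, JO]
Visit BY; enqueue ET, WD, KR, TW, LD, SH → queue [JO, ET, WD, KR, TW, LD, SH]
Visit JO; enqueue MD, GD → queue [ET, WD, KR, TW, LD, SH, MD, GD]
Visit ET; enqueue AJ, FB, QQ → queue [WD, KR, TW, LD, SH, MD, GD, AJ, FB, QQ]
Visit WD; enqueue RG → queue [KR, TW, LD, SH, MD, GD, AJ, FB, QQ, RG]
Visit KR; enqueue UL, VT, DH → queue [TW, LD, SH, MD, GD, AJ, FB, QQ, RG, UL, VT, DH]
Visit TW; enqueue EM → queue [LD, SH, MD, GD, AJ, FB, QQ, RG, UL, VT, DH, EM]
Visit LD → queue [SH, MD, GD, AJ, FB, QQ, RG, UL, VT, DH, EM]
Visit SH; enqueue BZ → queue [MD, GD, AJ, FB, QQ, RG, UL, VT, DH, EM, BZ]
Visit MD → queue [GD, AJ, FB, QQ, RG, UL, VT, DH, EM, BZ]
Visit GD → queue [AJ, FB, QQ, RG, UL, VT, DH, EM, BZ]
Visit AJ → queue [FB, QQ, RG, UL, VT, DH, EM, BZ]
Visit FB → queue [QQ, RG, UL, VT, DH, EM, BZ]
Visit QQ → queue [RG, UL, VT, DH, EM, BZ]
Visit RG → queue [UL, VT, DH, EM, BZ]
Visit UL → queue [VT, DH, EM, BZ]
Visit VT → queue [DH, EM, BZ]
Visit DH → queue [EM, BZ]
Visit EM → queue [BZ]
Visit BZ → queue []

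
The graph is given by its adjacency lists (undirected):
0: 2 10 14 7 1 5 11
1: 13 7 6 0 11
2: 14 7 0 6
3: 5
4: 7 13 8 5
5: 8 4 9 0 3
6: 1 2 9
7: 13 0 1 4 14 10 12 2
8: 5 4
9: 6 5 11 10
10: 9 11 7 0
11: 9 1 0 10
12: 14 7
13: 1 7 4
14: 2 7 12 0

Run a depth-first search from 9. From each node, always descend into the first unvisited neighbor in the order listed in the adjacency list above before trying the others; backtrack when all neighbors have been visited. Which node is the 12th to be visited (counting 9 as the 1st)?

Visit 9
9 → 6
6 → 1
1 → 13
13 → 7
7 → 0
0 → 2
2 → 14
14 → 12
0 → 10
10 → 11
0 → 5
5 → 8
8 → 4
5 → 3

Visit order: 9, 6, 1, 13, 7, 0, 2, 14, 12, 10, 11, 5, 8, 4, 3

5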